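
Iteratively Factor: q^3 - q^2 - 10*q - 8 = (q + 2)*(q^2 - 3*q - 4) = (q - 4)*(q + 2)*(q + 1)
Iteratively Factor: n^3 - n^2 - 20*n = (n - 5)*(n^2 + 4*n) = (n - 5)*(n + 4)*(n)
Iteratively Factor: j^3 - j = (j - 1)*(j^2 + j) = j*(j - 1)*(j + 1)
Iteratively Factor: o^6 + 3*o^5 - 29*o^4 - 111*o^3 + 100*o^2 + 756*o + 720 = (o - 3)*(o^5 + 6*o^4 - 11*o^3 - 144*o^2 - 332*o - 240) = (o - 3)*(o + 4)*(o^4 + 2*o^3 - 19*o^2 - 68*o - 60) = (o - 5)*(o - 3)*(o + 4)*(o^3 + 7*o^2 + 16*o + 12) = (o - 5)*(o - 3)*(o + 3)*(o + 4)*(o^2 + 4*o + 4) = (o - 5)*(o - 3)*(o + 2)*(o + 3)*(o + 4)*(o + 2)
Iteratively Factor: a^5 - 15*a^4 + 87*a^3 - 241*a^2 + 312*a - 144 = (a - 3)*(a^4 - 12*a^3 + 51*a^2 - 88*a + 48) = (a - 3)^2*(a^3 - 9*a^2 + 24*a - 16) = (a - 4)*(a - 3)^2*(a^2 - 5*a + 4) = (a - 4)*(a - 3)^2*(a - 1)*(a - 4)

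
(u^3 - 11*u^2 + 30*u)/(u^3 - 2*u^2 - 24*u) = (u - 5)/(u + 4)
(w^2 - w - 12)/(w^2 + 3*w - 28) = (w + 3)/(w + 7)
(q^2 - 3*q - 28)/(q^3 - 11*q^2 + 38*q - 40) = (q^2 - 3*q - 28)/(q^3 - 11*q^2 + 38*q - 40)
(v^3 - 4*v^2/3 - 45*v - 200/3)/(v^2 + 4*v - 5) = (3*v^2 - 19*v - 40)/(3*(v - 1))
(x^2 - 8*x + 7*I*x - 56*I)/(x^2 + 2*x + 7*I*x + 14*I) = (x - 8)/(x + 2)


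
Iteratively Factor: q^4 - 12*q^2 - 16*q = (q - 4)*(q^3 + 4*q^2 + 4*q) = q*(q - 4)*(q^2 + 4*q + 4) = q*(q - 4)*(q + 2)*(q + 2)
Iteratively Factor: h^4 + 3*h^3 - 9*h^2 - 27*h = (h + 3)*(h^3 - 9*h) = (h + 3)^2*(h^2 - 3*h) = h*(h + 3)^2*(h - 3)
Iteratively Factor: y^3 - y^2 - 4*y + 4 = (y - 1)*(y^2 - 4) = (y - 1)*(y + 2)*(y - 2)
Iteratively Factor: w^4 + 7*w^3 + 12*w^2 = (w + 3)*(w^3 + 4*w^2) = (w + 3)*(w + 4)*(w^2) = w*(w + 3)*(w + 4)*(w)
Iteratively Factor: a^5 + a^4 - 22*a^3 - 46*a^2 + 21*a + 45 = (a + 1)*(a^4 - 22*a^2 - 24*a + 45) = (a - 5)*(a + 1)*(a^3 + 5*a^2 + 3*a - 9) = (a - 5)*(a + 1)*(a + 3)*(a^2 + 2*a - 3) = (a - 5)*(a + 1)*(a + 3)^2*(a - 1)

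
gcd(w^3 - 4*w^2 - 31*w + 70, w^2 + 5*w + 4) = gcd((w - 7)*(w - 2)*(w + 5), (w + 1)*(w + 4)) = 1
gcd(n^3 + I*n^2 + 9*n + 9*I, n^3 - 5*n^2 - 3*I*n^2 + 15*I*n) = n - 3*I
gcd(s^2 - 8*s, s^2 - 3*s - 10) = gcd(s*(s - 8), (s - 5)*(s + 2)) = 1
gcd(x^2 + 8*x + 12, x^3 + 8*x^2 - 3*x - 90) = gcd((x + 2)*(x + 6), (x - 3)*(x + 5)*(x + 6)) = x + 6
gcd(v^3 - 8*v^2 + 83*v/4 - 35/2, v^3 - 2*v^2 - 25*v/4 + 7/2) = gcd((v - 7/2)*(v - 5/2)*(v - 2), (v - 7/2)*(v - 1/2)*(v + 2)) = v - 7/2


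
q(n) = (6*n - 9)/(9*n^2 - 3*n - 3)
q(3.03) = 0.13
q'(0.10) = -2.85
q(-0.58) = -7.06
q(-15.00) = -0.05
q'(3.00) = -0.00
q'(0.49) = 4.02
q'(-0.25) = -31.21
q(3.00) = 0.13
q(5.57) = 0.09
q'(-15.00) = 0.00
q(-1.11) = -1.37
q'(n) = (3 - 18*n)*(6*n - 9)/(9*n^2 - 3*n - 3)^2 + 6/(9*n^2 - 3*n - 3)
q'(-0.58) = -50.29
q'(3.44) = -0.01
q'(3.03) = -0.01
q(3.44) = 0.12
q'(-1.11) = -2.23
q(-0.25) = 6.22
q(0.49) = 2.62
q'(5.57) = -0.01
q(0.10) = 2.62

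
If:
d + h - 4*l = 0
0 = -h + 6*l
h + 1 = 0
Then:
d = 1/3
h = -1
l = -1/6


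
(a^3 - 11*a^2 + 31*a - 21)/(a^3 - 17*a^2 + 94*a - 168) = (a^2 - 4*a + 3)/(a^2 - 10*a + 24)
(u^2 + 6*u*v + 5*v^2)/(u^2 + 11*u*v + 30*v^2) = (u + v)/(u + 6*v)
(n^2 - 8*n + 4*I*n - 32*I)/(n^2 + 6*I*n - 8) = (n - 8)/(n + 2*I)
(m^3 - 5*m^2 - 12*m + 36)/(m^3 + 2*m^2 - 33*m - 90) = (m - 2)/(m + 5)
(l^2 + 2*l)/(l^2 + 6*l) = (l + 2)/(l + 6)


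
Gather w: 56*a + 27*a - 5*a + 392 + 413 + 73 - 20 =78*a + 858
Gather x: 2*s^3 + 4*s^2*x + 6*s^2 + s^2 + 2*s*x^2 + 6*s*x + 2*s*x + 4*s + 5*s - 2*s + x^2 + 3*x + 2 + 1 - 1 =2*s^3 + 7*s^2 + 7*s + x^2*(2*s + 1) + x*(4*s^2 + 8*s + 3) + 2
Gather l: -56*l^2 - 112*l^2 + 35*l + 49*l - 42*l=-168*l^2 + 42*l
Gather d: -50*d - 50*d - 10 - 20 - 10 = -100*d - 40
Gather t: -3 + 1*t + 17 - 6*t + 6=20 - 5*t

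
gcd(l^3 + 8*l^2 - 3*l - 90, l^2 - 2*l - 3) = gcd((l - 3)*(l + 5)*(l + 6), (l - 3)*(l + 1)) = l - 3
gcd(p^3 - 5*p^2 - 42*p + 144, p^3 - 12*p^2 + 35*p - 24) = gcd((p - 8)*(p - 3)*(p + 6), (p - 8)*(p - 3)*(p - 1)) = p^2 - 11*p + 24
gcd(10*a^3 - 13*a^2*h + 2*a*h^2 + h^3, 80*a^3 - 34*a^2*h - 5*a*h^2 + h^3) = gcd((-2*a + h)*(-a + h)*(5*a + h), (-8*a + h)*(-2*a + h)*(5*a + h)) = 10*a^2 - 3*a*h - h^2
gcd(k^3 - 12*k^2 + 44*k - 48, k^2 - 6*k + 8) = k^2 - 6*k + 8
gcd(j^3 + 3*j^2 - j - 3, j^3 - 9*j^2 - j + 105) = j + 3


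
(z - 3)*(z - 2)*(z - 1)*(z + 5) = z^4 - z^3 - 19*z^2 + 49*z - 30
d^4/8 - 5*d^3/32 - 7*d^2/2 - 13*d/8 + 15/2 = (d/4 + 1)*(d/2 + 1)*(d - 6)*(d - 5/4)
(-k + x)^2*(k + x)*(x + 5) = k^3*x + 5*k^3 - k^2*x^2 - 5*k^2*x - k*x^3 - 5*k*x^2 + x^4 + 5*x^3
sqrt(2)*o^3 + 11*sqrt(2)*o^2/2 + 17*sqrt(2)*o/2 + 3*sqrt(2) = (o + 2)*(o + 3)*(sqrt(2)*o + sqrt(2)/2)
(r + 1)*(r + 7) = r^2 + 8*r + 7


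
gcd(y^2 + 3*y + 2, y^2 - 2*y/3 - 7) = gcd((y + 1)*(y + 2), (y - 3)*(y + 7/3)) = 1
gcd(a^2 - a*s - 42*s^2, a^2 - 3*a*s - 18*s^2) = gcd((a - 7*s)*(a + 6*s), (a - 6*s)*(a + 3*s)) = 1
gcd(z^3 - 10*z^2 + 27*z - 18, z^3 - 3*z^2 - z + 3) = z^2 - 4*z + 3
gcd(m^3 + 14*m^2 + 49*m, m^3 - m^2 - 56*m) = m^2 + 7*m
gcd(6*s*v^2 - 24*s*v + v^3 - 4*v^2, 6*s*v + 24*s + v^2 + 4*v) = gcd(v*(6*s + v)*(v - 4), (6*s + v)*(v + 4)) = 6*s + v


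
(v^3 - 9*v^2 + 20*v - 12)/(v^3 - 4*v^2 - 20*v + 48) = (v - 1)/(v + 4)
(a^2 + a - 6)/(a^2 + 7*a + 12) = (a - 2)/(a + 4)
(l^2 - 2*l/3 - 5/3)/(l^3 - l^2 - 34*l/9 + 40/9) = 3*(l + 1)/(3*l^2 + 2*l - 8)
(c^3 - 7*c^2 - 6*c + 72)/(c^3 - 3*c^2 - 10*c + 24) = (c - 6)/(c - 2)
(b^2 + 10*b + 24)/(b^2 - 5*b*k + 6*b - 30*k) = (b + 4)/(b - 5*k)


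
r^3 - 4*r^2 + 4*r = r*(r - 2)^2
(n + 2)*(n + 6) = n^2 + 8*n + 12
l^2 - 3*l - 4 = (l - 4)*(l + 1)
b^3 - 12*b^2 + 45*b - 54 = (b - 6)*(b - 3)^2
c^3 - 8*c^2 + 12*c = c*(c - 6)*(c - 2)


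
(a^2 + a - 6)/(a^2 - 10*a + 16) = (a + 3)/(a - 8)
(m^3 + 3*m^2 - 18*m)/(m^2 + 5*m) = (m^2 + 3*m - 18)/(m + 5)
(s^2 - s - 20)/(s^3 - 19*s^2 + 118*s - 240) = (s + 4)/(s^2 - 14*s + 48)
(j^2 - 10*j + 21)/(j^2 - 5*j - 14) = (j - 3)/(j + 2)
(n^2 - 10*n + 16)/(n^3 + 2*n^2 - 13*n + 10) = (n - 8)/(n^2 + 4*n - 5)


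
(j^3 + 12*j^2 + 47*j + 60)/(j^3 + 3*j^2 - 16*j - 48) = (j + 5)/(j - 4)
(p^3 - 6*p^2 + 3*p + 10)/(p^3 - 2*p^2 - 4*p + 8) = (p^2 - 4*p - 5)/(p^2 - 4)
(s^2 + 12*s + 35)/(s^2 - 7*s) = (s^2 + 12*s + 35)/(s*(s - 7))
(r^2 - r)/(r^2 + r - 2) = r/(r + 2)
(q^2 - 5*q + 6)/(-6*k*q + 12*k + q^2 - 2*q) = (q - 3)/(-6*k + q)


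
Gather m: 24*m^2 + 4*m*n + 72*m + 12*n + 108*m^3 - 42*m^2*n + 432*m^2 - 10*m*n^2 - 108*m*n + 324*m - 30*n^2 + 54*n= 108*m^3 + m^2*(456 - 42*n) + m*(-10*n^2 - 104*n + 396) - 30*n^2 + 66*n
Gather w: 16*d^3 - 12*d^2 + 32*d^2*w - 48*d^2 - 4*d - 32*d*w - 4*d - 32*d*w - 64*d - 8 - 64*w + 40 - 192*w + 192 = 16*d^3 - 60*d^2 - 72*d + w*(32*d^2 - 64*d - 256) + 224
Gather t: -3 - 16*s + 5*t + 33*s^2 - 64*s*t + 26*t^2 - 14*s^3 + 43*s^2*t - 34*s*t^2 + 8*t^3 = -14*s^3 + 33*s^2 - 16*s + 8*t^3 + t^2*(26 - 34*s) + t*(43*s^2 - 64*s + 5) - 3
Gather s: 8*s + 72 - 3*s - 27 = 5*s + 45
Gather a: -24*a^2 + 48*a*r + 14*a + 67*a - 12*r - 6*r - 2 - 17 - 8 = -24*a^2 + a*(48*r + 81) - 18*r - 27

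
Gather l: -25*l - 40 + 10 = -25*l - 30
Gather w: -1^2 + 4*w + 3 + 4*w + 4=8*w + 6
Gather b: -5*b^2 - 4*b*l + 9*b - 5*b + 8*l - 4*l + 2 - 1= -5*b^2 + b*(4 - 4*l) + 4*l + 1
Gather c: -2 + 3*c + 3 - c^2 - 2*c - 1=-c^2 + c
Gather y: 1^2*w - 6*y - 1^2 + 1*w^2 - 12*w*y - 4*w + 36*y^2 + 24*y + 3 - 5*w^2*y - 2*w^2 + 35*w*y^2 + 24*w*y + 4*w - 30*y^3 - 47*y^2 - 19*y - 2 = -w^2 + w - 30*y^3 + y^2*(35*w - 11) + y*(-5*w^2 + 12*w - 1)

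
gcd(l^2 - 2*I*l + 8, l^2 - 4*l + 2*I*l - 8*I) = l + 2*I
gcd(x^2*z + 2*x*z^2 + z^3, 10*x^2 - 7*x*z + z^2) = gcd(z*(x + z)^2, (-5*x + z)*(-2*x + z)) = 1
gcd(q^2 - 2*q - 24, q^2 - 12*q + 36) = q - 6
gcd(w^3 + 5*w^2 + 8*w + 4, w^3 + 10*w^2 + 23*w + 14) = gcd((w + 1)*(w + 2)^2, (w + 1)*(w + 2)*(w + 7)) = w^2 + 3*w + 2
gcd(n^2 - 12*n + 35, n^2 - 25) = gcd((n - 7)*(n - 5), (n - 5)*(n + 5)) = n - 5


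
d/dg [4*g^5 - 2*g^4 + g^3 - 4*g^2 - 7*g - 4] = 20*g^4 - 8*g^3 + 3*g^2 - 8*g - 7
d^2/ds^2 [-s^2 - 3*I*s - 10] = -2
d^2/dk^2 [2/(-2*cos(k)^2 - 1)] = 8*(4*sin(k)^4 - 3)/(cos(2*k) + 2)^3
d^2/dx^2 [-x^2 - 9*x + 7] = -2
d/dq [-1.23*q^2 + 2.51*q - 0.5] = 2.51 - 2.46*q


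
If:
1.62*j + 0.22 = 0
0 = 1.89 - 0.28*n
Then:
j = -0.14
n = 6.75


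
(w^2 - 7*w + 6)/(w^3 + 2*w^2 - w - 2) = (w - 6)/(w^2 + 3*w + 2)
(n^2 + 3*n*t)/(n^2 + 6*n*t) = (n + 3*t)/(n + 6*t)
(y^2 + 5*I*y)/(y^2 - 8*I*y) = (y + 5*I)/(y - 8*I)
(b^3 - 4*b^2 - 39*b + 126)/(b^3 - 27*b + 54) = (b - 7)/(b - 3)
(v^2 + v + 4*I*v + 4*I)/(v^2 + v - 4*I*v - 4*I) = (v + 4*I)/(v - 4*I)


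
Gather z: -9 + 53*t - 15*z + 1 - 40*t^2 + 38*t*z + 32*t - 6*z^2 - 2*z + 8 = -40*t^2 + 85*t - 6*z^2 + z*(38*t - 17)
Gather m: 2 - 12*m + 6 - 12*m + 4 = 12 - 24*m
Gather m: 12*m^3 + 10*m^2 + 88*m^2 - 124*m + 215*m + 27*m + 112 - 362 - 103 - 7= 12*m^3 + 98*m^2 + 118*m - 360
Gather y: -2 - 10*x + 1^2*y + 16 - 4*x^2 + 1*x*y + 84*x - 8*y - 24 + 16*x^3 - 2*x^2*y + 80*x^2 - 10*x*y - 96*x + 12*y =16*x^3 + 76*x^2 - 22*x + y*(-2*x^2 - 9*x + 5) - 10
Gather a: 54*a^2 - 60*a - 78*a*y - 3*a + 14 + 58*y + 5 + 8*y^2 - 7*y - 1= 54*a^2 + a*(-78*y - 63) + 8*y^2 + 51*y + 18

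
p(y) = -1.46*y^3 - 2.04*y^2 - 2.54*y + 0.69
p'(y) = -4.38*y^2 - 4.08*y - 2.54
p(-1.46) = 4.59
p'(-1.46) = -5.92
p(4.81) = -221.20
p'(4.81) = -123.50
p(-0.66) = 1.90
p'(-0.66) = -1.76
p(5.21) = -274.39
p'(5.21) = -142.69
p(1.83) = -19.74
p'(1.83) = -24.67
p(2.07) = -26.26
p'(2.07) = -29.75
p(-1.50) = 4.84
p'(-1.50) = -6.28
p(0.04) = 0.59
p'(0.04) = -2.71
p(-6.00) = 257.85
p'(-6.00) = -135.74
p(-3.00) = 29.37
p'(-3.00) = -29.72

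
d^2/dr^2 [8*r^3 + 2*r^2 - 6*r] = 48*r + 4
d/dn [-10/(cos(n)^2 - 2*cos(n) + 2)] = 20*(1 - cos(n))*sin(n)/(cos(n)^2 - 2*cos(n) + 2)^2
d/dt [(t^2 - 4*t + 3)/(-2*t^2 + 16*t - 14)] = 2/(t^2 - 14*t + 49)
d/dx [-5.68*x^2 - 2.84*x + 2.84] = -11.36*x - 2.84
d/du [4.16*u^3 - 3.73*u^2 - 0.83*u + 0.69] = 12.48*u^2 - 7.46*u - 0.83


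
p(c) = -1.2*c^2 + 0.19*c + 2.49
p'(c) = 0.19 - 2.4*c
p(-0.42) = 2.20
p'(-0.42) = 1.20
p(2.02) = -2.02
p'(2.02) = -4.66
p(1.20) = 0.99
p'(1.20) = -2.69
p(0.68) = 2.06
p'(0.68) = -1.44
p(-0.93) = 1.28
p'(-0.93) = 2.42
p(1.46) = 0.21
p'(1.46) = -3.31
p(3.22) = -9.34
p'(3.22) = -7.54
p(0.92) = 1.65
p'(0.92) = -2.02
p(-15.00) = -270.36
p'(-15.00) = 36.19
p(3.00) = -7.74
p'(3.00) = -7.01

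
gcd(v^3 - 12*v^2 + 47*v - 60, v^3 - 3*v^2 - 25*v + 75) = v^2 - 8*v + 15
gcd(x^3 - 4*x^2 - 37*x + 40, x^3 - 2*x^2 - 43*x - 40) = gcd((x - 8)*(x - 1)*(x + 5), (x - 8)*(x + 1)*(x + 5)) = x^2 - 3*x - 40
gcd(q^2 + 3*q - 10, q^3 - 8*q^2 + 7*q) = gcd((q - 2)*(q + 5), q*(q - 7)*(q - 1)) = 1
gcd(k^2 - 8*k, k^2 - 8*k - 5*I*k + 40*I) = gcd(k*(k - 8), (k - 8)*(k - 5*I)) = k - 8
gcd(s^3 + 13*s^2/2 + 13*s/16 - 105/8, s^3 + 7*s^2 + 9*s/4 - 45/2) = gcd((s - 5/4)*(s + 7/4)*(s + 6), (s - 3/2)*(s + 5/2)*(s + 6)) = s + 6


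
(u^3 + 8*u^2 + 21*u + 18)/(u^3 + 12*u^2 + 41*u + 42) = (u + 3)/(u + 7)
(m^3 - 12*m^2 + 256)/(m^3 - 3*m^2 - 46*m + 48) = (m^2 - 4*m - 32)/(m^2 + 5*m - 6)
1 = 1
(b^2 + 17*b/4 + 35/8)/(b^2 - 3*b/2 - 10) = (b + 7/4)/(b - 4)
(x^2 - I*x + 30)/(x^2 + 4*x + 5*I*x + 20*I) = (x - 6*I)/(x + 4)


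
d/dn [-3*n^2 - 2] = -6*n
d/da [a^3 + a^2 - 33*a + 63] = 3*a^2 + 2*a - 33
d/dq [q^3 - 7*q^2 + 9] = q*(3*q - 14)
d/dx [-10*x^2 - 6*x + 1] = -20*x - 6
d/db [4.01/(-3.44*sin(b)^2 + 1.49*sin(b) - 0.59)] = (27.5888*sin(b) - 5.9749)*cos(b)/(3.44*sin(b)^2 - 1.49*sin(b) + 0.59)^2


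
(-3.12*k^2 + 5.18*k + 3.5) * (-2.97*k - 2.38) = 9.2664*k^3 - 7.959*k^2 - 22.7234*k - 8.33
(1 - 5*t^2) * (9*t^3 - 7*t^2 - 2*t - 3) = -45*t^5 + 35*t^4 + 19*t^3 + 8*t^2 - 2*t - 3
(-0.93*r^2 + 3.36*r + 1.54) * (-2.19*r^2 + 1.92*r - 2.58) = 2.0367*r^4 - 9.144*r^3 + 5.478*r^2 - 5.712*r - 3.9732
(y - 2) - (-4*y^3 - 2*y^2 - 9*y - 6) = 4*y^3 + 2*y^2 + 10*y + 4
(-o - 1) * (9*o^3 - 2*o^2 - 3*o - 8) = -9*o^4 - 7*o^3 + 5*o^2 + 11*o + 8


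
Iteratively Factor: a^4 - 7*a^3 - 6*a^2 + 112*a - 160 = (a - 5)*(a^3 - 2*a^2 - 16*a + 32) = (a - 5)*(a + 4)*(a^2 - 6*a + 8) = (a - 5)*(a - 2)*(a + 4)*(a - 4)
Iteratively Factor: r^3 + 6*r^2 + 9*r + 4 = (r + 1)*(r^2 + 5*r + 4) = (r + 1)^2*(r + 4)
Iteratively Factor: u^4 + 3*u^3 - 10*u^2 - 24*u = (u + 2)*(u^3 + u^2 - 12*u) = (u - 3)*(u + 2)*(u^2 + 4*u) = (u - 3)*(u + 2)*(u + 4)*(u)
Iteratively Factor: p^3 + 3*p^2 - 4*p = (p - 1)*(p^2 + 4*p) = p*(p - 1)*(p + 4)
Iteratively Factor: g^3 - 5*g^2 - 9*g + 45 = (g + 3)*(g^2 - 8*g + 15) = (g - 3)*(g + 3)*(g - 5)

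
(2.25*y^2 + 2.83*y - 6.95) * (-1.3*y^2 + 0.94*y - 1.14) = -2.925*y^4 - 1.564*y^3 + 9.1302*y^2 - 9.7592*y + 7.923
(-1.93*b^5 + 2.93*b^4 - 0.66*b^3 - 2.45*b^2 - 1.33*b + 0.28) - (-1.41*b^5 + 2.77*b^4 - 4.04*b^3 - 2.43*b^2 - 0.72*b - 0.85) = -0.52*b^5 + 0.16*b^4 + 3.38*b^3 - 0.02*b^2 - 0.61*b + 1.13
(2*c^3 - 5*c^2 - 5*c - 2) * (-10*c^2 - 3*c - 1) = -20*c^5 + 44*c^4 + 63*c^3 + 40*c^2 + 11*c + 2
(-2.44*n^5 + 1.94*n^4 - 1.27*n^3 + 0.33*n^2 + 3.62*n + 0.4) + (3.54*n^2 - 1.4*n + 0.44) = -2.44*n^5 + 1.94*n^4 - 1.27*n^3 + 3.87*n^2 + 2.22*n + 0.84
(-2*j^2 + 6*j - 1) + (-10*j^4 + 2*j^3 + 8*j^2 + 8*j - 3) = -10*j^4 + 2*j^3 + 6*j^2 + 14*j - 4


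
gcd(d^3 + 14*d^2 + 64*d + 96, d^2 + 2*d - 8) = d + 4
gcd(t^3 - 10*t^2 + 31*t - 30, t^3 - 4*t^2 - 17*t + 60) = t^2 - 8*t + 15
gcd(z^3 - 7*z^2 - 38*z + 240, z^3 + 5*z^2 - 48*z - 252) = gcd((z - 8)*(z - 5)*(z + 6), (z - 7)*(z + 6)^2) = z + 6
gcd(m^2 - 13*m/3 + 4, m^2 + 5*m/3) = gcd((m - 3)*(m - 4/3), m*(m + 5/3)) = 1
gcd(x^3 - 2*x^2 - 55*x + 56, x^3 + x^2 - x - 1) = x - 1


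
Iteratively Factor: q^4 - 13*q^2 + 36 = (q - 2)*(q^3 + 2*q^2 - 9*q - 18) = (q - 3)*(q - 2)*(q^2 + 5*q + 6) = (q - 3)*(q - 2)*(q + 3)*(q + 2)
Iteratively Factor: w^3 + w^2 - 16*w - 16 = (w - 4)*(w^2 + 5*w + 4) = (w - 4)*(w + 1)*(w + 4)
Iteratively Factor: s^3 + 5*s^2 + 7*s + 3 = (s + 3)*(s^2 + 2*s + 1) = (s + 1)*(s + 3)*(s + 1)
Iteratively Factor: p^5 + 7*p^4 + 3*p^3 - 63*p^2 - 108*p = (p - 3)*(p^4 + 10*p^3 + 33*p^2 + 36*p) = (p - 3)*(p + 4)*(p^3 + 6*p^2 + 9*p) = (p - 3)*(p + 3)*(p + 4)*(p^2 + 3*p) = p*(p - 3)*(p + 3)*(p + 4)*(p + 3)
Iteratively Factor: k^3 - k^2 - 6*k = (k)*(k^2 - k - 6) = k*(k + 2)*(k - 3)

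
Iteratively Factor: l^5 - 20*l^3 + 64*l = (l - 4)*(l^4 + 4*l^3 - 4*l^2 - 16*l) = (l - 4)*(l + 4)*(l^3 - 4*l) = (l - 4)*(l + 2)*(l + 4)*(l^2 - 2*l) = (l - 4)*(l - 2)*(l + 2)*(l + 4)*(l)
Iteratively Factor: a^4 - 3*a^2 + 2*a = (a + 2)*(a^3 - 2*a^2 + a) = (a - 1)*(a + 2)*(a^2 - a) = (a - 1)^2*(a + 2)*(a)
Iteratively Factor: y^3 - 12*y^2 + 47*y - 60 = (y - 4)*(y^2 - 8*y + 15) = (y - 4)*(y - 3)*(y - 5)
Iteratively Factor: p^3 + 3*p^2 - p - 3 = (p + 3)*(p^2 - 1) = (p - 1)*(p + 3)*(p + 1)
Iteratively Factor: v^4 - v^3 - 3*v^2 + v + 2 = (v - 1)*(v^3 - 3*v - 2) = (v - 2)*(v - 1)*(v^2 + 2*v + 1) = (v - 2)*(v - 1)*(v + 1)*(v + 1)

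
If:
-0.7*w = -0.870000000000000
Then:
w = 1.24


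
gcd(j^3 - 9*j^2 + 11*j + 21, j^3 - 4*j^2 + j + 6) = j^2 - 2*j - 3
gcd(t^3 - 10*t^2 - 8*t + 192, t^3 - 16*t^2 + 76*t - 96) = t^2 - 14*t + 48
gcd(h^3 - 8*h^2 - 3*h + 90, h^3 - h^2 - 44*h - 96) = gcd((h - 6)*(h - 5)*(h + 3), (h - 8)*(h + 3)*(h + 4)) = h + 3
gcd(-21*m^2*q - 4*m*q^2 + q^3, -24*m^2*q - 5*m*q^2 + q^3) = 3*m*q + q^2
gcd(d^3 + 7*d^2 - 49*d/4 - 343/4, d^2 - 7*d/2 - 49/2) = d + 7/2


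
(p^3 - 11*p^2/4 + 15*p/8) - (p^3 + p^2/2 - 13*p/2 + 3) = -13*p^2/4 + 67*p/8 - 3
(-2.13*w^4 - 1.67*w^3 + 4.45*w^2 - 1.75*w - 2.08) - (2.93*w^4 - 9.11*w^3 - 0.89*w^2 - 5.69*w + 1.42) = -5.06*w^4 + 7.44*w^3 + 5.34*w^2 + 3.94*w - 3.5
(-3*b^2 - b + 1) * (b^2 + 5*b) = -3*b^4 - 16*b^3 - 4*b^2 + 5*b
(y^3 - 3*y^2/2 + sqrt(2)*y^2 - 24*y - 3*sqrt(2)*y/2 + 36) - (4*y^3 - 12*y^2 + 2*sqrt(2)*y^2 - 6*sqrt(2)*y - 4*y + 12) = -3*y^3 - sqrt(2)*y^2 + 21*y^2/2 - 20*y + 9*sqrt(2)*y/2 + 24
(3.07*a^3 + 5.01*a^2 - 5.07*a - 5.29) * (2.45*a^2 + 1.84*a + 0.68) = 7.5215*a^5 + 17.9233*a^4 - 1.1155*a^3 - 18.8825*a^2 - 13.1812*a - 3.5972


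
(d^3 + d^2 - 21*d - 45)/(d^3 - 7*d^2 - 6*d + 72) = (d^2 - 2*d - 15)/(d^2 - 10*d + 24)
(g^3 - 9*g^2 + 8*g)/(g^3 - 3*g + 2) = g*(g - 8)/(g^2 + g - 2)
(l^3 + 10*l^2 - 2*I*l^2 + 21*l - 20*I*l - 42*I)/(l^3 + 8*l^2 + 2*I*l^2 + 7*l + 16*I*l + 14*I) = (l^2 + l*(3 - 2*I) - 6*I)/(l^2 + l*(1 + 2*I) + 2*I)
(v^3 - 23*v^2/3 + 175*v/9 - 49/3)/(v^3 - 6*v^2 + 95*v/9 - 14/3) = (3*v - 7)/(3*v - 2)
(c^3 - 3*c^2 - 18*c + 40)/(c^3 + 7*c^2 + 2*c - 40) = (c - 5)/(c + 5)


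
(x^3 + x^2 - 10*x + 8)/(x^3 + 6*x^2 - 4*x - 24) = (x^2 + 3*x - 4)/(x^2 + 8*x + 12)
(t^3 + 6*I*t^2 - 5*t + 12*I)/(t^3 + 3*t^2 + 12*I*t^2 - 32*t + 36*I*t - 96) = (t^2 + 2*I*t + 3)/(t^2 + t*(3 + 8*I) + 24*I)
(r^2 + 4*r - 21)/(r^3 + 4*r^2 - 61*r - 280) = (r - 3)/(r^2 - 3*r - 40)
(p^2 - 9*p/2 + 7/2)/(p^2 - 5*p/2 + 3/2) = (2*p - 7)/(2*p - 3)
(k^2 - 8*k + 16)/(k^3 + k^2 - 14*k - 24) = (k - 4)/(k^2 + 5*k + 6)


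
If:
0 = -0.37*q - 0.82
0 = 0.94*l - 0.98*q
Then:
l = -2.31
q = -2.22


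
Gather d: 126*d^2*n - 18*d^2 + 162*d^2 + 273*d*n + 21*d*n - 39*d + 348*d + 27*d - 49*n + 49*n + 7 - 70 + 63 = d^2*(126*n + 144) + d*(294*n + 336)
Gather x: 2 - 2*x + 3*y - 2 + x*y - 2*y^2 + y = x*(y - 2) - 2*y^2 + 4*y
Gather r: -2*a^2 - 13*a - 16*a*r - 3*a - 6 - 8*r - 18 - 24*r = -2*a^2 - 16*a + r*(-16*a - 32) - 24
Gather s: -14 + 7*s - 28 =7*s - 42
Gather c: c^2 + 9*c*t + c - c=c^2 + 9*c*t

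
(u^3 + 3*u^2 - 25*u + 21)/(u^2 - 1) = (u^2 + 4*u - 21)/(u + 1)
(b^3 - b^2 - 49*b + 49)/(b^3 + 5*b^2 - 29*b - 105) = (b^2 - 8*b + 7)/(b^2 - 2*b - 15)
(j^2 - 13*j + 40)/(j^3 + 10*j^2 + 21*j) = (j^2 - 13*j + 40)/(j*(j^2 + 10*j + 21))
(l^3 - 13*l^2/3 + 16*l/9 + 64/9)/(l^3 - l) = (9*l^2 - 48*l + 64)/(9*l*(l - 1))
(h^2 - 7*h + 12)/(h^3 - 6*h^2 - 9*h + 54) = (h - 4)/(h^2 - 3*h - 18)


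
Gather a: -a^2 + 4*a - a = -a^2 + 3*a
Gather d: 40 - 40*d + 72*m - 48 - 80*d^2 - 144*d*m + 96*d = -80*d^2 + d*(56 - 144*m) + 72*m - 8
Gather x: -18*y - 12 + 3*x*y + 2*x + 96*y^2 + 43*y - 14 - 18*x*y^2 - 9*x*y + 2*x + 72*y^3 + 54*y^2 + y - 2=x*(-18*y^2 - 6*y + 4) + 72*y^3 + 150*y^2 + 26*y - 28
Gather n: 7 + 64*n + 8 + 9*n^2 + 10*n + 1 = 9*n^2 + 74*n + 16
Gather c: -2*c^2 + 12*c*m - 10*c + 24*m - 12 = -2*c^2 + c*(12*m - 10) + 24*m - 12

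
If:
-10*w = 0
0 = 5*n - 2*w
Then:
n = 0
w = 0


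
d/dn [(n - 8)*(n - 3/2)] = 2*n - 19/2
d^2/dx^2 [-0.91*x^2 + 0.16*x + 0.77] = -1.82000000000000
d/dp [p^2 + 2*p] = 2*p + 2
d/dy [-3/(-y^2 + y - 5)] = 3*(1 - 2*y)/(y^2 - y + 5)^2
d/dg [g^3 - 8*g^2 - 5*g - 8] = 3*g^2 - 16*g - 5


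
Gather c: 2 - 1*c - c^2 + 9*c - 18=-c^2 + 8*c - 16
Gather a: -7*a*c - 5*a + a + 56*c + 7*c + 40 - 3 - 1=a*(-7*c - 4) + 63*c + 36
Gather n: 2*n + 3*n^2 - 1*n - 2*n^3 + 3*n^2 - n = -2*n^3 + 6*n^2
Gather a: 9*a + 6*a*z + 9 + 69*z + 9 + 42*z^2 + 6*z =a*(6*z + 9) + 42*z^2 + 75*z + 18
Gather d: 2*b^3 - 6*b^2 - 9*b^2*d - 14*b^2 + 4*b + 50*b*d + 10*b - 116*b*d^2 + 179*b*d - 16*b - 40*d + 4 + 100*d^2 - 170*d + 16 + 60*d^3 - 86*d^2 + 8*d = 2*b^3 - 20*b^2 - 2*b + 60*d^3 + d^2*(14 - 116*b) + d*(-9*b^2 + 229*b - 202) + 20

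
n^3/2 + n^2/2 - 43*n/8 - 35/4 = (n/2 + 1)*(n - 7/2)*(n + 5/2)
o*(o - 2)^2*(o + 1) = o^4 - 3*o^3 + 4*o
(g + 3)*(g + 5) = g^2 + 8*g + 15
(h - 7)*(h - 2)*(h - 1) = h^3 - 10*h^2 + 23*h - 14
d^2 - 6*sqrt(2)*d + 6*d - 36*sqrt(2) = (d + 6)*(d - 6*sqrt(2))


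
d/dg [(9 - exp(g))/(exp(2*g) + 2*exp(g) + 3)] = (2*(exp(g) - 9)*(exp(g) + 1) - exp(2*g) - 2*exp(g) - 3)*exp(g)/(exp(2*g) + 2*exp(g) + 3)^2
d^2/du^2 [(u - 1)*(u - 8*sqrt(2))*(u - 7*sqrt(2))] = 6*u - 30*sqrt(2) - 2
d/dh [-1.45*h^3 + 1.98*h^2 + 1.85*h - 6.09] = -4.35*h^2 + 3.96*h + 1.85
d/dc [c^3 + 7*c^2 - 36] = c*(3*c + 14)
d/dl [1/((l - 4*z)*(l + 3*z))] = (-2*l + z)/(l^4 - 2*l^3*z - 23*l^2*z^2 + 24*l*z^3 + 144*z^4)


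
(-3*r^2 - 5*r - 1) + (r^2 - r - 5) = -2*r^2 - 6*r - 6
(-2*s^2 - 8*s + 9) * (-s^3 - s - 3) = 2*s^5 + 8*s^4 - 7*s^3 + 14*s^2 + 15*s - 27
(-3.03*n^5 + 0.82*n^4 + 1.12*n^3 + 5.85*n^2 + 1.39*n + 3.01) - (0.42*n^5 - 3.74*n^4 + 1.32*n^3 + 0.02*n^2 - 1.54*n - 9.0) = -3.45*n^5 + 4.56*n^4 - 0.2*n^3 + 5.83*n^2 + 2.93*n + 12.01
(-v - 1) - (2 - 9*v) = 8*v - 3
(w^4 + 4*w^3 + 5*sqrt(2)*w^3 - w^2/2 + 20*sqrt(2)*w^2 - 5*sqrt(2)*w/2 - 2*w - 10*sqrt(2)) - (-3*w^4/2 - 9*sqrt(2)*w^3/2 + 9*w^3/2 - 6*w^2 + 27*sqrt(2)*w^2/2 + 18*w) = 5*w^4/2 - w^3/2 + 19*sqrt(2)*w^3/2 + 11*w^2/2 + 13*sqrt(2)*w^2/2 - 20*w - 5*sqrt(2)*w/2 - 10*sqrt(2)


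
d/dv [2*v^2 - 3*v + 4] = 4*v - 3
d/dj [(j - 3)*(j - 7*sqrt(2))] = 2*j - 7*sqrt(2) - 3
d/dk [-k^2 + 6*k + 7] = 6 - 2*k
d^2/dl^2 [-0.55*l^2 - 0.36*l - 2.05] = -1.10000000000000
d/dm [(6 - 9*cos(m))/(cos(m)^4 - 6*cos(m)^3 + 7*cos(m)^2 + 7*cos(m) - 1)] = 12*(-9*cos(m)^4 + 44*cos(m)^3 - 57*cos(m)^2 + 28*cos(m) + 11)*sin(m)/(-2*sin(m)^4 + 18*sin(m)^2 - 5*cos(m) + 3*cos(3*m) - 14)^2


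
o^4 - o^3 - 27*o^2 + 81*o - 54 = (o - 3)^2*(o - 1)*(o + 6)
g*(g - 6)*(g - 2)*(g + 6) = g^4 - 2*g^3 - 36*g^2 + 72*g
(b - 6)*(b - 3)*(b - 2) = b^3 - 11*b^2 + 36*b - 36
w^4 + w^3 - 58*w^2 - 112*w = w*(w - 8)*(w + 2)*(w + 7)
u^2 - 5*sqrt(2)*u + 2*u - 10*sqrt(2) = (u + 2)*(u - 5*sqrt(2))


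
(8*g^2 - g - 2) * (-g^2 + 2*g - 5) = -8*g^4 + 17*g^3 - 40*g^2 + g + 10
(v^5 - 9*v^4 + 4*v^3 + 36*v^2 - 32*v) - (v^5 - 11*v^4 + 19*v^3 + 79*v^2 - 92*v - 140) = 2*v^4 - 15*v^3 - 43*v^2 + 60*v + 140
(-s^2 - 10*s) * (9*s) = -9*s^3 - 90*s^2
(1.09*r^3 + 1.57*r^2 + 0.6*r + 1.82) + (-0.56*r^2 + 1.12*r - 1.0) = 1.09*r^3 + 1.01*r^2 + 1.72*r + 0.82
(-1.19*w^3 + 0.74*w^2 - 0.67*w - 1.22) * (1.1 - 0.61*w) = 0.7259*w^4 - 1.7604*w^3 + 1.2227*w^2 + 0.00719999999999987*w - 1.342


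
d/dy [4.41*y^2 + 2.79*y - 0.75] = 8.82*y + 2.79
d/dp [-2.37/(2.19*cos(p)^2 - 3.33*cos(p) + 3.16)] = (7.8921 - 10.3806*cos(p))*sin(p)/(2.19*cos(p)^2 - 3.33*cos(p) + 3.16)^2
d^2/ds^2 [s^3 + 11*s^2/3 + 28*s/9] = 6*s + 22/3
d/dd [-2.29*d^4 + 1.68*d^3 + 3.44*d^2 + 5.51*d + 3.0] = -9.16*d^3 + 5.04*d^2 + 6.88*d + 5.51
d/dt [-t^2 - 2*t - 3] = -2*t - 2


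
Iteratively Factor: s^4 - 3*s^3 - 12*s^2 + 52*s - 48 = (s - 2)*(s^3 - s^2 - 14*s + 24) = (s - 2)^2*(s^2 + s - 12) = (s - 3)*(s - 2)^2*(s + 4)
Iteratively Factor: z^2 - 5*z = (z)*(z - 5)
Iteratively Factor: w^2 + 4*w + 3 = (w + 3)*(w + 1)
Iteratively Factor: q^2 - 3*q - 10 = (q - 5)*(q + 2)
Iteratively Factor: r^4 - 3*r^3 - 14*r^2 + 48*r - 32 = (r - 2)*(r^3 - r^2 - 16*r + 16) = (r - 4)*(r - 2)*(r^2 + 3*r - 4) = (r - 4)*(r - 2)*(r + 4)*(r - 1)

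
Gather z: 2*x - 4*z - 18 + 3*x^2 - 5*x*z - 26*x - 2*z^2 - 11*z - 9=3*x^2 - 24*x - 2*z^2 + z*(-5*x - 15) - 27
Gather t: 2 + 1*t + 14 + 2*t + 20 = 3*t + 36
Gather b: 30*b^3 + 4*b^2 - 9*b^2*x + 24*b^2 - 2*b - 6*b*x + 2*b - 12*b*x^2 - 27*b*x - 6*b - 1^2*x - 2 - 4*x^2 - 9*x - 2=30*b^3 + b^2*(28 - 9*x) + b*(-12*x^2 - 33*x - 6) - 4*x^2 - 10*x - 4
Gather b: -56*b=-56*b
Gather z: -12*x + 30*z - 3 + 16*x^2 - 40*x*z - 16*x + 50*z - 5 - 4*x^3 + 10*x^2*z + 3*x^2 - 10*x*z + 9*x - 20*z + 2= -4*x^3 + 19*x^2 - 19*x + z*(10*x^2 - 50*x + 60) - 6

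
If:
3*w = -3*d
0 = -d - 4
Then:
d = -4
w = 4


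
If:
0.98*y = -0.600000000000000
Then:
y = -0.61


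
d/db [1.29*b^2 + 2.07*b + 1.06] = 2.58*b + 2.07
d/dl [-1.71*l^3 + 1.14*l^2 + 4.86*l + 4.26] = -5.13*l^2 + 2.28*l + 4.86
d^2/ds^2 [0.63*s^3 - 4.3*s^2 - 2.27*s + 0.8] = 3.78*s - 8.6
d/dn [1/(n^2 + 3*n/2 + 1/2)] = 2*(-4*n - 3)/(2*n^2 + 3*n + 1)^2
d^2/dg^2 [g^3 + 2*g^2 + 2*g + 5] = 6*g + 4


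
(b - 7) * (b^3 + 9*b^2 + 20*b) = b^4 + 2*b^3 - 43*b^2 - 140*b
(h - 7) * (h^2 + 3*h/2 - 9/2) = h^3 - 11*h^2/2 - 15*h + 63/2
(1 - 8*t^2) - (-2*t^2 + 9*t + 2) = -6*t^2 - 9*t - 1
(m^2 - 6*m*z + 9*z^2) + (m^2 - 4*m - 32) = 2*m^2 - 6*m*z - 4*m + 9*z^2 - 32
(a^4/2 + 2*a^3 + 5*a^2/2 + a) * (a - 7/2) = a^5/2 + a^4/4 - 9*a^3/2 - 31*a^2/4 - 7*a/2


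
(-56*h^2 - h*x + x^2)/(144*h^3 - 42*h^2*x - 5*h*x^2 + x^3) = (7*h + x)/(-18*h^2 + 3*h*x + x^2)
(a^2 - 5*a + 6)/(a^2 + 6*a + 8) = (a^2 - 5*a + 6)/(a^2 + 6*a + 8)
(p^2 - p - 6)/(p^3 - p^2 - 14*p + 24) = (p + 2)/(p^2 + 2*p - 8)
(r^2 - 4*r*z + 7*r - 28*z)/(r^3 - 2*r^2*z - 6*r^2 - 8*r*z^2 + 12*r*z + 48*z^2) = (r + 7)/(r^2 + 2*r*z - 6*r - 12*z)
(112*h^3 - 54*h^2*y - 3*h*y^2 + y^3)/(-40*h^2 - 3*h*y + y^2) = (-14*h^2 + 5*h*y + y^2)/(5*h + y)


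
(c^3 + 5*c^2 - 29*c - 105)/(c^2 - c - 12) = (c^2 + 2*c - 35)/(c - 4)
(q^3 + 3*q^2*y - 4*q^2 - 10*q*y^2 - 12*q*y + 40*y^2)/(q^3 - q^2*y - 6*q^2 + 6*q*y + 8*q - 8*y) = (-q^2 - 3*q*y + 10*y^2)/(-q^2 + q*y + 2*q - 2*y)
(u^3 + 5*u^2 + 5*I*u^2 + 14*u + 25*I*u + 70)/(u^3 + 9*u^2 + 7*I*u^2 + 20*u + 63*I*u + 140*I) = (u - 2*I)/(u + 4)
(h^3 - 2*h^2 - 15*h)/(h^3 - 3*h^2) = (h^2 - 2*h - 15)/(h*(h - 3))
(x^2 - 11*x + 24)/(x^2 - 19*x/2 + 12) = 2*(x - 3)/(2*x - 3)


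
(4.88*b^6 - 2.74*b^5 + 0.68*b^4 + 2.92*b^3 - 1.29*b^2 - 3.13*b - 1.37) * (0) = 0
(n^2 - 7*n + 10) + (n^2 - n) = 2*n^2 - 8*n + 10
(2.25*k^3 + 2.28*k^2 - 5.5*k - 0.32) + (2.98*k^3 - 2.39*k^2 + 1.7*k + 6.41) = 5.23*k^3 - 0.11*k^2 - 3.8*k + 6.09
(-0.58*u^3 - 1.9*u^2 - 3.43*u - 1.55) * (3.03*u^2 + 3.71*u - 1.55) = -1.7574*u^5 - 7.9088*u^4 - 16.5429*u^3 - 14.4768*u^2 - 0.433999999999999*u + 2.4025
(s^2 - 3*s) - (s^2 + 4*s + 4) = -7*s - 4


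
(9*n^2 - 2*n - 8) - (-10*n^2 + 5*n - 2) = 19*n^2 - 7*n - 6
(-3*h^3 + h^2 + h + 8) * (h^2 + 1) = -3*h^5 + h^4 - 2*h^3 + 9*h^2 + h + 8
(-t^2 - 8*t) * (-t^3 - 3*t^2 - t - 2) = t^5 + 11*t^4 + 25*t^3 + 10*t^2 + 16*t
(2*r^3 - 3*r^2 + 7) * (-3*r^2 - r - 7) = -6*r^5 + 7*r^4 - 11*r^3 - 7*r - 49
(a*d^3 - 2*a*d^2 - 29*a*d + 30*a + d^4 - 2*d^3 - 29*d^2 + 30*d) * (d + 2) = a*d^4 - 33*a*d^2 - 28*a*d + 60*a + d^5 - 33*d^3 - 28*d^2 + 60*d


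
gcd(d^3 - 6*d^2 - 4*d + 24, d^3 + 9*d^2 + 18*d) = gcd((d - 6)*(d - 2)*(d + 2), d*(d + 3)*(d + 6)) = 1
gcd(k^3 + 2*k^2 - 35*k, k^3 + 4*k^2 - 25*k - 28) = k + 7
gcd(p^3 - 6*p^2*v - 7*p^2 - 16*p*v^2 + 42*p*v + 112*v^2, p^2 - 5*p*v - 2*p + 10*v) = 1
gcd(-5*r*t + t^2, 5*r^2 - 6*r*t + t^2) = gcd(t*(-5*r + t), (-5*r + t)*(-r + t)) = 5*r - t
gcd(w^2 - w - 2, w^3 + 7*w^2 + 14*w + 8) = w + 1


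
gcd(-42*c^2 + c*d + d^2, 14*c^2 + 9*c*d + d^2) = 7*c + d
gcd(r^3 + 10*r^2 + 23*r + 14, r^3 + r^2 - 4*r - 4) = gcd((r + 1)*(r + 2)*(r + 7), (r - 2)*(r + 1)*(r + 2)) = r^2 + 3*r + 2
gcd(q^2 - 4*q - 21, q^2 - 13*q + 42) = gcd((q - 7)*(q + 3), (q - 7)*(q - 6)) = q - 7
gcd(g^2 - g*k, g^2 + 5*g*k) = g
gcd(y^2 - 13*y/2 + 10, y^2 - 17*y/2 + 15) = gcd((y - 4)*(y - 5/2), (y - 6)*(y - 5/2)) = y - 5/2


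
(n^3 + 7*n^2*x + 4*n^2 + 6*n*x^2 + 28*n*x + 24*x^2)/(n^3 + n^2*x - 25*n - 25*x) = (n^2 + 6*n*x + 4*n + 24*x)/(n^2 - 25)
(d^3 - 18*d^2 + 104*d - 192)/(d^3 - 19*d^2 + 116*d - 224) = (d - 6)/(d - 7)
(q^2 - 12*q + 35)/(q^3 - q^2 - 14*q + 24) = (q^2 - 12*q + 35)/(q^3 - q^2 - 14*q + 24)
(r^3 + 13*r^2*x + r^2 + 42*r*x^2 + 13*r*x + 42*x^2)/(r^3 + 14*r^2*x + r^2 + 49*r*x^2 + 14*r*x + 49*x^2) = (r + 6*x)/(r + 7*x)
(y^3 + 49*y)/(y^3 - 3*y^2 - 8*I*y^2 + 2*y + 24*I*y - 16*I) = (y^3 + 49*y)/(y^3 + y^2*(-3 - 8*I) + y*(2 + 24*I) - 16*I)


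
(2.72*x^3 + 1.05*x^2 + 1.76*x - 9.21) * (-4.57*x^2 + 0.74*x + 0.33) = -12.4304*x^5 - 2.7857*x^4 - 6.3686*x^3 + 43.7386*x^2 - 6.2346*x - 3.0393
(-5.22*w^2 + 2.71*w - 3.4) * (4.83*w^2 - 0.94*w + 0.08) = -25.2126*w^4 + 17.9961*w^3 - 19.387*w^2 + 3.4128*w - 0.272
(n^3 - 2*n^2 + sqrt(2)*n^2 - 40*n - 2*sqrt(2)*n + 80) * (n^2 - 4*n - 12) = n^5 - 6*n^4 + sqrt(2)*n^4 - 44*n^3 - 6*sqrt(2)*n^3 - 4*sqrt(2)*n^2 + 264*n^2 + 24*sqrt(2)*n + 160*n - 960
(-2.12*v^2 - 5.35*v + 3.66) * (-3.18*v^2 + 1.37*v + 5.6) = 6.7416*v^4 + 14.1086*v^3 - 30.8403*v^2 - 24.9458*v + 20.496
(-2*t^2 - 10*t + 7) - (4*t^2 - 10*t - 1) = 8 - 6*t^2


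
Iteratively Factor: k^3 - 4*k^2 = (k - 4)*(k^2) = k*(k - 4)*(k)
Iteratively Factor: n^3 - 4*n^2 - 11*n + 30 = (n - 5)*(n^2 + n - 6) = (n - 5)*(n + 3)*(n - 2)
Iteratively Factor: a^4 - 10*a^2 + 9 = (a + 1)*(a^3 - a^2 - 9*a + 9) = (a + 1)*(a + 3)*(a^2 - 4*a + 3) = (a - 3)*(a + 1)*(a + 3)*(a - 1)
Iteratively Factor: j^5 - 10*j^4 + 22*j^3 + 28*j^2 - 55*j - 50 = (j - 5)*(j^4 - 5*j^3 - 3*j^2 + 13*j + 10) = (j - 5)^2*(j^3 - 3*j - 2) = (j - 5)^2*(j + 1)*(j^2 - j - 2) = (j - 5)^2*(j - 2)*(j + 1)*(j + 1)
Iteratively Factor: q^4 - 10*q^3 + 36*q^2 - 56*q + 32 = (q - 4)*(q^3 - 6*q^2 + 12*q - 8) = (q - 4)*(q - 2)*(q^2 - 4*q + 4) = (q - 4)*(q - 2)^2*(q - 2)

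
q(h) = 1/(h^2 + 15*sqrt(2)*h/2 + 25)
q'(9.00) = 0.00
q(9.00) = 0.00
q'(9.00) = 0.00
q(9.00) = 0.00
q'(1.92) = -0.00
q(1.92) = 0.02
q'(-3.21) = -2.65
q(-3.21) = 0.80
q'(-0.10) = -0.02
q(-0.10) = 0.04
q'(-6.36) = 0.52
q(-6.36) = -0.50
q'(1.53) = -0.00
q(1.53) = 0.02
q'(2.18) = -0.00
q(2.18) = 0.02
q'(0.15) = -0.02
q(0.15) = 0.04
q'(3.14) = 0.00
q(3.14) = 0.01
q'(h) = (-2*h - 15*sqrt(2)/2)/(h^2 + 15*sqrt(2)*h/2 + 25)^2 = 2*(-4*h - 15*sqrt(2))/(2*h^2 + 15*sqrt(2)*h + 50)^2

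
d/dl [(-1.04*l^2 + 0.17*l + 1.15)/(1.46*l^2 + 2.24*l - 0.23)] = (-2.5778*l^2 - 2.8796*l - 2.6151)/(2.1316*l^4 + 6.5408*l^3 + 4.346*l^2 - 1.0304*l + 0.0529)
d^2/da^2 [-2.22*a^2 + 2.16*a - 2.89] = -4.44000000000000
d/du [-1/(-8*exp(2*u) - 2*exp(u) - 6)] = (-8*exp(u) - 1)*exp(u)/(2*(4*exp(2*u) + exp(u) + 3)^2)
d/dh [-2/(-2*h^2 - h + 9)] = 2*(-4*h - 1)/(2*h^2 + h - 9)^2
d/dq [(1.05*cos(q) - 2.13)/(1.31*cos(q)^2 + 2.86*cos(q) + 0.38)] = (1.3755*cos(q)^2 - 5.5806*cos(q) - 6.4908)*sin(q)/(1.7161*cos(q)^4 + 7.4932*cos(q)^3 + 9.1752*cos(q)^2 + 2.1736*cos(q) + 0.1444)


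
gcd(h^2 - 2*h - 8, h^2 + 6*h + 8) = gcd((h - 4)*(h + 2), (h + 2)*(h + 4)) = h + 2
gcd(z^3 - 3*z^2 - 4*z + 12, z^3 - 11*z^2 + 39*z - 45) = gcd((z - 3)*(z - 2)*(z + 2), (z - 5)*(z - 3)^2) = z - 3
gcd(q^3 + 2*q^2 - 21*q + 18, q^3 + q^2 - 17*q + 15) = q^2 - 4*q + 3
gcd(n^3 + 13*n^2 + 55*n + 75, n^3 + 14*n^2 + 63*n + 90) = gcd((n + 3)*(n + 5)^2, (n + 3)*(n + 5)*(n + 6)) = n^2 + 8*n + 15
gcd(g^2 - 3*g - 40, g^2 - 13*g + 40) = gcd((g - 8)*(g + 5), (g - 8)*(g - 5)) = g - 8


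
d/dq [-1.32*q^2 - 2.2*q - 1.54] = -2.64*q - 2.2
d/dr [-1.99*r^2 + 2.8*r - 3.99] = 2.8 - 3.98*r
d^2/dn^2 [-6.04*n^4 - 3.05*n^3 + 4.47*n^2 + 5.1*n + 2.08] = -72.48*n^2 - 18.3*n + 8.94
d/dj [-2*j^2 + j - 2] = 1 - 4*j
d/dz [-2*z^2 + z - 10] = 1 - 4*z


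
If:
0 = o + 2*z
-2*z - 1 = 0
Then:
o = 1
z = -1/2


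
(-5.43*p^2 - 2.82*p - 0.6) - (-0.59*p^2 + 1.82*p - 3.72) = -4.84*p^2 - 4.64*p + 3.12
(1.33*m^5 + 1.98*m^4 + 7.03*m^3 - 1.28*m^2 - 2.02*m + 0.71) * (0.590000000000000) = 0.7847*m^5 + 1.1682*m^4 + 4.1477*m^3 - 0.7552*m^2 - 1.1918*m + 0.4189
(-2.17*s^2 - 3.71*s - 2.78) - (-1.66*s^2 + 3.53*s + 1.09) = -0.51*s^2 - 7.24*s - 3.87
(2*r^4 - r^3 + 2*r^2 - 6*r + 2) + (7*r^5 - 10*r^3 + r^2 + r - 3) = 7*r^5 + 2*r^4 - 11*r^3 + 3*r^2 - 5*r - 1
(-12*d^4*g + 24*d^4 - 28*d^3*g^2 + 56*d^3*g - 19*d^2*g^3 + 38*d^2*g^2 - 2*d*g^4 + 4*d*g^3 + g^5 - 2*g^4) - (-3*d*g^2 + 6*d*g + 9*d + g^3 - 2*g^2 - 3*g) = -12*d^4*g + 24*d^4 - 28*d^3*g^2 + 56*d^3*g - 19*d^2*g^3 + 38*d^2*g^2 - 2*d*g^4 + 4*d*g^3 + 3*d*g^2 - 6*d*g - 9*d + g^5 - 2*g^4 - g^3 + 2*g^2 + 3*g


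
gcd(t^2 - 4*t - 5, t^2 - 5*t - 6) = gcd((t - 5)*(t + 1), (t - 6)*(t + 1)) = t + 1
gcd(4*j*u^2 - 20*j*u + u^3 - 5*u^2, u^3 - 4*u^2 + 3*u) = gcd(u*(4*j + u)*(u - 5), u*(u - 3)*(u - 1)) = u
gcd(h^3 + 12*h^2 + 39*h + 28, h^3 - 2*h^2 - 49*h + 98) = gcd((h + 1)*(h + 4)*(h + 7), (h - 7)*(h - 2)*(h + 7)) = h + 7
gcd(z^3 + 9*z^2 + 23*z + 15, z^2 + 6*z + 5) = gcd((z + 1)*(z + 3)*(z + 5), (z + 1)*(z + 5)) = z^2 + 6*z + 5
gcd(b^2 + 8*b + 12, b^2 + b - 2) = b + 2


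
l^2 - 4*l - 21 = (l - 7)*(l + 3)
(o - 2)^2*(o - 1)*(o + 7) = o^4 + 2*o^3 - 27*o^2 + 52*o - 28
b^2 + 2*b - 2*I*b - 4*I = (b + 2)*(b - 2*I)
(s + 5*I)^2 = s^2 + 10*I*s - 25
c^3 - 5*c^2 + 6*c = c*(c - 3)*(c - 2)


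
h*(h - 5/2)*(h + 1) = h^3 - 3*h^2/2 - 5*h/2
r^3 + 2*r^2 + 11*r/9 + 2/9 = (r + 1/3)*(r + 2/3)*(r + 1)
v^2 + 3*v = v*(v + 3)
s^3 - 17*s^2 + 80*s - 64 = (s - 8)^2*(s - 1)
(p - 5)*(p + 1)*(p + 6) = p^3 + 2*p^2 - 29*p - 30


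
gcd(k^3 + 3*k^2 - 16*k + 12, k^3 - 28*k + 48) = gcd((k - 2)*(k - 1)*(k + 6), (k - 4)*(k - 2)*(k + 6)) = k^2 + 4*k - 12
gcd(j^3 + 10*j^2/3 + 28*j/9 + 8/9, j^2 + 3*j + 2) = j + 2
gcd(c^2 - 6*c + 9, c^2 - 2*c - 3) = c - 3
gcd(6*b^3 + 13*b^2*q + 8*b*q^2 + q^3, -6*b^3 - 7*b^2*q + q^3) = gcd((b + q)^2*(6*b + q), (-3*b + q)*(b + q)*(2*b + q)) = b + q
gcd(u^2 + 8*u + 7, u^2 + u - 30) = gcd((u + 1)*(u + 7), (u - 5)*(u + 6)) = 1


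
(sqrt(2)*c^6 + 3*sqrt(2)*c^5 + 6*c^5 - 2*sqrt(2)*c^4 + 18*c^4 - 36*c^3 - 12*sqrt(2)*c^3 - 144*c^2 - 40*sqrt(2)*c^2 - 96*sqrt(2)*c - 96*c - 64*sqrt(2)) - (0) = sqrt(2)*c^6 + 3*sqrt(2)*c^5 + 6*c^5 - 2*sqrt(2)*c^4 + 18*c^4 - 36*c^3 - 12*sqrt(2)*c^3 - 144*c^2 - 40*sqrt(2)*c^2 - 96*sqrt(2)*c - 96*c - 64*sqrt(2)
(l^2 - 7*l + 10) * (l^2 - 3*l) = l^4 - 10*l^3 + 31*l^2 - 30*l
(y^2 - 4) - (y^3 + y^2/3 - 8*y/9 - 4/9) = -y^3 + 2*y^2/3 + 8*y/9 - 32/9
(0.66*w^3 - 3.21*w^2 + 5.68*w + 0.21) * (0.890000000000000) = 0.5874*w^3 - 2.8569*w^2 + 5.0552*w + 0.1869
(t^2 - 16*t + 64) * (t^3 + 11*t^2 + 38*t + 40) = t^5 - 5*t^4 - 74*t^3 + 136*t^2 + 1792*t + 2560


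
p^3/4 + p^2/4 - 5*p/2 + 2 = (p/4 + 1)*(p - 2)*(p - 1)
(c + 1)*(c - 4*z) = c^2 - 4*c*z + c - 4*z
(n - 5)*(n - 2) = n^2 - 7*n + 10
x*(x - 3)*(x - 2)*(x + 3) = x^4 - 2*x^3 - 9*x^2 + 18*x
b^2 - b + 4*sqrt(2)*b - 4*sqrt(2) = (b - 1)*(b + 4*sqrt(2))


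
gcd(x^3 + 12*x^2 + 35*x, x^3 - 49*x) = x^2 + 7*x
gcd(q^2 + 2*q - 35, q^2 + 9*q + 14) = q + 7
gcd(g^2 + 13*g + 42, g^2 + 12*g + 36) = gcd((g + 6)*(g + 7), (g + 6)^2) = g + 6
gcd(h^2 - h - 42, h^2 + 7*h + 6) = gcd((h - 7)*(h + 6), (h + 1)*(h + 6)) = h + 6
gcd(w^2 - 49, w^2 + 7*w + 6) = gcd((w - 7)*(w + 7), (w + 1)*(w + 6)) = 1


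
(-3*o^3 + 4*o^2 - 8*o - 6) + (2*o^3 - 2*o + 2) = -o^3 + 4*o^2 - 10*o - 4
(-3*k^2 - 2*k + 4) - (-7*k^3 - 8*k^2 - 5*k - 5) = 7*k^3 + 5*k^2 + 3*k + 9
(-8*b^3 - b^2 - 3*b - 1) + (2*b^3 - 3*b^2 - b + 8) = -6*b^3 - 4*b^2 - 4*b + 7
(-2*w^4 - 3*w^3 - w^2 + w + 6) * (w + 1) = -2*w^5 - 5*w^4 - 4*w^3 + 7*w + 6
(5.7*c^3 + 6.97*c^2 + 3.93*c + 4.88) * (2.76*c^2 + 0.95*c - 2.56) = 15.732*c^5 + 24.6522*c^4 + 2.8763*c^3 - 0.640900000000002*c^2 - 5.4248*c - 12.4928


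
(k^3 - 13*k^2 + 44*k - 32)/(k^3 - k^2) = 1 - 12/k + 32/k^2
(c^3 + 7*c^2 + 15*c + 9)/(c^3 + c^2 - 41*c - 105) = (c^2 + 4*c + 3)/(c^2 - 2*c - 35)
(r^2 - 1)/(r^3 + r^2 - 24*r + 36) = (r^2 - 1)/(r^3 + r^2 - 24*r + 36)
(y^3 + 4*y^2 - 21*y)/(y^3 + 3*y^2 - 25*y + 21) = y/(y - 1)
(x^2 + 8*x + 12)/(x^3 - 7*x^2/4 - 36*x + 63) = 4*(x + 2)/(4*x^2 - 31*x + 42)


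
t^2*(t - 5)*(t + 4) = t^4 - t^3 - 20*t^2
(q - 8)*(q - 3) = q^2 - 11*q + 24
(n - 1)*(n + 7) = n^2 + 6*n - 7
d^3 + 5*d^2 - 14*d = d*(d - 2)*(d + 7)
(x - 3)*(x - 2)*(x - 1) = x^3 - 6*x^2 + 11*x - 6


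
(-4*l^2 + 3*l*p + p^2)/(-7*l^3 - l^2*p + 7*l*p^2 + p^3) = (4*l + p)/(7*l^2 + 8*l*p + p^2)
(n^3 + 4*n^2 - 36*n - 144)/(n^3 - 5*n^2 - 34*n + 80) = (n^3 + 4*n^2 - 36*n - 144)/(n^3 - 5*n^2 - 34*n + 80)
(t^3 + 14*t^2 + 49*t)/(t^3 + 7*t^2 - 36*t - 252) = t*(t + 7)/(t^2 - 36)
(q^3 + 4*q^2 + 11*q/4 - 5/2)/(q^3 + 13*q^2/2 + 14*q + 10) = (q - 1/2)/(q + 2)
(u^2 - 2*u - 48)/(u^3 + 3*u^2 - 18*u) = (u - 8)/(u*(u - 3))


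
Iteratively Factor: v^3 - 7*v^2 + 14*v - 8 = (v - 2)*(v^2 - 5*v + 4) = (v - 2)*(v - 1)*(v - 4)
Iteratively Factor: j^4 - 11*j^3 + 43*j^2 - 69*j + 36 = (j - 4)*(j^3 - 7*j^2 + 15*j - 9) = (j - 4)*(j - 3)*(j^2 - 4*j + 3) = (j - 4)*(j - 3)*(j - 1)*(j - 3)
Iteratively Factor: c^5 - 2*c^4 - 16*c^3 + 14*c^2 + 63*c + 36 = (c + 1)*(c^4 - 3*c^3 - 13*c^2 + 27*c + 36) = (c - 3)*(c + 1)*(c^3 - 13*c - 12) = (c - 3)*(c + 1)*(c + 3)*(c^2 - 3*c - 4) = (c - 4)*(c - 3)*(c + 1)*(c + 3)*(c + 1)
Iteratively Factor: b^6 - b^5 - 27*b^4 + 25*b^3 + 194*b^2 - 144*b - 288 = (b - 2)*(b^5 + b^4 - 25*b^3 - 25*b^2 + 144*b + 144) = (b - 2)*(b + 3)*(b^4 - 2*b^3 - 19*b^2 + 32*b + 48) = (b - 2)*(b + 3)*(b + 4)*(b^3 - 6*b^2 + 5*b + 12) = (b - 3)*(b - 2)*(b + 3)*(b + 4)*(b^2 - 3*b - 4) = (b - 4)*(b - 3)*(b - 2)*(b + 3)*(b + 4)*(b + 1)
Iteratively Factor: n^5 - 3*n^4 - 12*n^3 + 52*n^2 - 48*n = (n - 3)*(n^4 - 12*n^2 + 16*n) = (n - 3)*(n + 4)*(n^3 - 4*n^2 + 4*n) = (n - 3)*(n - 2)*(n + 4)*(n^2 - 2*n) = n*(n - 3)*(n - 2)*(n + 4)*(n - 2)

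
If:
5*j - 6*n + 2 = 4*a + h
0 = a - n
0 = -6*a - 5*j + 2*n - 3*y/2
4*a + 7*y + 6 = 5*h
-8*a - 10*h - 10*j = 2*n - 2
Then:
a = 63/223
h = -46/223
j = 138/1115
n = 63/223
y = -260/223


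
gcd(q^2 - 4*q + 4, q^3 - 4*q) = q - 2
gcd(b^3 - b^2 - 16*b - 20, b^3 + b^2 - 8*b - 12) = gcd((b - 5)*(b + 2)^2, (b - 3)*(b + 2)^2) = b^2 + 4*b + 4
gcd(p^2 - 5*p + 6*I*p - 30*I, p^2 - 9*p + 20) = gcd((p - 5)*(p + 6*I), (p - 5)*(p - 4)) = p - 5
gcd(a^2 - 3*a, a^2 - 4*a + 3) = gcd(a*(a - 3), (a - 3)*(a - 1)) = a - 3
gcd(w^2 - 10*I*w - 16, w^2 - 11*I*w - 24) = w - 8*I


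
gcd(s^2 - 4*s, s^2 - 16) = s - 4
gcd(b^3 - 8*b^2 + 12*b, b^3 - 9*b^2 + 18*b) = b^2 - 6*b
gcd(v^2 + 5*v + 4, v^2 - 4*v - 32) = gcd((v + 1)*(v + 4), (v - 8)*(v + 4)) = v + 4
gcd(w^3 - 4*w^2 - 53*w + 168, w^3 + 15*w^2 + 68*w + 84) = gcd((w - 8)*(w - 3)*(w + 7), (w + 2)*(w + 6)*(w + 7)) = w + 7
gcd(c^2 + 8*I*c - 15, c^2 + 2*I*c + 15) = c + 5*I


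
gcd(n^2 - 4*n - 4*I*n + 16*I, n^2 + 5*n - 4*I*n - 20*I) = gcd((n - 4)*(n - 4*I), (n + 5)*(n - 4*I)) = n - 4*I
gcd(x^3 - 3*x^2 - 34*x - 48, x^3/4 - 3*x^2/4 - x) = 1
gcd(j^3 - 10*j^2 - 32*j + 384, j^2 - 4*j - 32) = j - 8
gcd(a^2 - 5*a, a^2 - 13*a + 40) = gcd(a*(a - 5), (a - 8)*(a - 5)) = a - 5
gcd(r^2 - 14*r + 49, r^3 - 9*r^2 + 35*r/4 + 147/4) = r - 7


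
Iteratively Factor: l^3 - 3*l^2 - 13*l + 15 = (l + 3)*(l^2 - 6*l + 5) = (l - 5)*(l + 3)*(l - 1)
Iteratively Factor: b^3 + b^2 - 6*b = (b - 2)*(b^2 + 3*b) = (b - 2)*(b + 3)*(b)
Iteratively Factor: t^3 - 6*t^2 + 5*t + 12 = (t - 4)*(t^2 - 2*t - 3) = (t - 4)*(t + 1)*(t - 3)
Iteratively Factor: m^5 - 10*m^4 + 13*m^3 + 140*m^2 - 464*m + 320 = (m - 1)*(m^4 - 9*m^3 + 4*m^2 + 144*m - 320) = (m - 1)*(m + 4)*(m^3 - 13*m^2 + 56*m - 80) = (m - 4)*(m - 1)*(m + 4)*(m^2 - 9*m + 20) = (m - 5)*(m - 4)*(m - 1)*(m + 4)*(m - 4)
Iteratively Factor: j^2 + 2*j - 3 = (j + 3)*(j - 1)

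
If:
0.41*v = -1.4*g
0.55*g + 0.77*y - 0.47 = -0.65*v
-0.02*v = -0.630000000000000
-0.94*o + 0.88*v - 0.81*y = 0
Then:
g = -9.22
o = 46.20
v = 31.50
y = -19.39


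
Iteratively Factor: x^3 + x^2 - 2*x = (x + 2)*(x^2 - x) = x*(x + 2)*(x - 1)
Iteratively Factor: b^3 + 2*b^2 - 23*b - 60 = (b + 4)*(b^2 - 2*b - 15) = (b - 5)*(b + 4)*(b + 3)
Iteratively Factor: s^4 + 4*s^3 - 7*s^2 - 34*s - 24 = (s - 3)*(s^3 + 7*s^2 + 14*s + 8) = (s - 3)*(s + 4)*(s^2 + 3*s + 2) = (s - 3)*(s + 2)*(s + 4)*(s + 1)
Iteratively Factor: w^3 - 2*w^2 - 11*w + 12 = (w - 1)*(w^2 - w - 12) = (w - 1)*(w + 3)*(w - 4)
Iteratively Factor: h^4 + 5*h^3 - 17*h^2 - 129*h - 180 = (h - 5)*(h^3 + 10*h^2 + 33*h + 36) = (h - 5)*(h + 4)*(h^2 + 6*h + 9) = (h - 5)*(h + 3)*(h + 4)*(h + 3)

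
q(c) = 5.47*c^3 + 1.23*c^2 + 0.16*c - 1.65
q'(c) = 16.41*c^2 + 2.46*c + 0.16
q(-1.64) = -22.73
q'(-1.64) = 40.26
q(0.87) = 3.02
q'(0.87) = 14.72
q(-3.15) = -160.92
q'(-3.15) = 155.24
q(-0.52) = -2.17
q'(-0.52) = 3.32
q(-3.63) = -247.67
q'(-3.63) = 207.46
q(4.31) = 459.83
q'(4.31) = 315.60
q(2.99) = 156.04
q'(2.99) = 154.22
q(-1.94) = -37.27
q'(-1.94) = 57.15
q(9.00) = 4087.05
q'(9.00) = 1351.51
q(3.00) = 157.59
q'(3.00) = 155.23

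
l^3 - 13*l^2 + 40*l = l*(l - 8)*(l - 5)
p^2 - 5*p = p*(p - 5)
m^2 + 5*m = m*(m + 5)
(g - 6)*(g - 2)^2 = g^3 - 10*g^2 + 28*g - 24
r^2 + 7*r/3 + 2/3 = (r + 1/3)*(r + 2)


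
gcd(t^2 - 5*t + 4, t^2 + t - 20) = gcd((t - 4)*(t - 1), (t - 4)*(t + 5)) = t - 4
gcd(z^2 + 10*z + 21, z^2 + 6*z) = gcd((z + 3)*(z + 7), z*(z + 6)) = 1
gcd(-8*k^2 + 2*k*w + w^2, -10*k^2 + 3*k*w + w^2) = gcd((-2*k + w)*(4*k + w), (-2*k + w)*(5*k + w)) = -2*k + w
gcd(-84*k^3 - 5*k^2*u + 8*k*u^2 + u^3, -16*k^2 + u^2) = 4*k + u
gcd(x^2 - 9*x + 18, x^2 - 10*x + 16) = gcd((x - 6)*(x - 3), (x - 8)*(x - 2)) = 1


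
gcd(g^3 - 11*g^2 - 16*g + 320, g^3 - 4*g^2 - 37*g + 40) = g^2 - 3*g - 40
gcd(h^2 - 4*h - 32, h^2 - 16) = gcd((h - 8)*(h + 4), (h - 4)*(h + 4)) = h + 4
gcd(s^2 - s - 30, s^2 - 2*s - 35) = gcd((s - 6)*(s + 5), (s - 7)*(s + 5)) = s + 5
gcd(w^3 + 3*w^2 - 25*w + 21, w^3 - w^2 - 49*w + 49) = w^2 + 6*w - 7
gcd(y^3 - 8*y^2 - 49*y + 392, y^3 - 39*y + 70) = y + 7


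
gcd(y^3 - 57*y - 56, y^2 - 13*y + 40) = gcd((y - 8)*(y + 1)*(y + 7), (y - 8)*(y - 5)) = y - 8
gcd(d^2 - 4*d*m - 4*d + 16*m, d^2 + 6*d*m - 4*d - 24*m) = d - 4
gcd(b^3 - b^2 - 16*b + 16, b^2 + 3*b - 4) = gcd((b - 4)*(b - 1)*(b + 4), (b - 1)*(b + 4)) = b^2 + 3*b - 4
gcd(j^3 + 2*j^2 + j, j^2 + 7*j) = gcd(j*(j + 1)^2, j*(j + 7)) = j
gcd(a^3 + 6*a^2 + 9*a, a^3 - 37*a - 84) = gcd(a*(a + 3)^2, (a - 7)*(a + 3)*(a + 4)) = a + 3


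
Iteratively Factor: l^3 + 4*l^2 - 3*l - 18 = (l - 2)*(l^2 + 6*l + 9) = (l - 2)*(l + 3)*(l + 3)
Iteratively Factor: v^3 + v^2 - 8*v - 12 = (v + 2)*(v^2 - v - 6) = (v + 2)^2*(v - 3)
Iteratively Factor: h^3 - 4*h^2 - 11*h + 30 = (h - 5)*(h^2 + h - 6) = (h - 5)*(h + 3)*(h - 2)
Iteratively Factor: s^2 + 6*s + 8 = (s + 4)*(s + 2)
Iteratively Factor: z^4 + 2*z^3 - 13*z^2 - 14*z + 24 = (z + 2)*(z^3 - 13*z + 12) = (z - 1)*(z + 2)*(z^2 + z - 12) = (z - 3)*(z - 1)*(z + 2)*(z + 4)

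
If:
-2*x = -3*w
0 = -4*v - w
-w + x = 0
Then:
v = 0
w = 0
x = 0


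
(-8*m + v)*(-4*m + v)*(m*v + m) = 32*m^3*v + 32*m^3 - 12*m^2*v^2 - 12*m^2*v + m*v^3 + m*v^2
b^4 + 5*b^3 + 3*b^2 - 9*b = b*(b - 1)*(b + 3)^2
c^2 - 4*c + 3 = (c - 3)*(c - 1)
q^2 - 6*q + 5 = (q - 5)*(q - 1)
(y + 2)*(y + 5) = y^2 + 7*y + 10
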